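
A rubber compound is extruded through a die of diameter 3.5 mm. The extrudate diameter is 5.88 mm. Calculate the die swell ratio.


Die swell ratio = D_extrudate / D_die
= 5.88 / 3.5
= 1.68

Die swell = 1.68


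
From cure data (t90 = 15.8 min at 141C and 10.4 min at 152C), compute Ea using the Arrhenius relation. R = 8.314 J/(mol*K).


T1 = 414.15 K, T2 = 425.15 K
1/T1 - 1/T2 = 6.2473e-05
ln(t1/t2) = ln(15.8/10.4) = 0.4182
Ea = 8.314 * 0.4182 / 6.2473e-05 = 55655.1690 J/mol
Ea = 55.66 kJ/mol

55.66 kJ/mol


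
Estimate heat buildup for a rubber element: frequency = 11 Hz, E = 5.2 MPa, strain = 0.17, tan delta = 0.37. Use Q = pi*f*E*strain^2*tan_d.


Q = pi * f * E * strain^2 * tan_d
= pi * 11 * 5.2 * 0.17^2 * 0.37
= pi * 11 * 5.2 * 0.0289 * 0.37
= 1.9215

Q = 1.9215


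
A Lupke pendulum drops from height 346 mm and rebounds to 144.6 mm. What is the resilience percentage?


Resilience = h_rebound / h_drop * 100
= 144.6 / 346 * 100
= 41.8%

41.8%


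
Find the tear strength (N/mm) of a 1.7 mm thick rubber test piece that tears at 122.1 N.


Tear strength = force / thickness
= 122.1 / 1.7
= 71.82 N/mm

71.82 N/mm


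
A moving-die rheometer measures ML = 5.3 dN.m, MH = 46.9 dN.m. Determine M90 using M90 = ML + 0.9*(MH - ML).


M90 = ML + 0.9 * (MH - ML)
M90 = 5.3 + 0.9 * (46.9 - 5.3)
M90 = 5.3 + 0.9 * 41.6
M90 = 42.74 dN.m

42.74 dN.m


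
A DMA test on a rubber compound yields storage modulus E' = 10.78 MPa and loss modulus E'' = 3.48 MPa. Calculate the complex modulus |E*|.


|E*| = sqrt(E'^2 + E''^2)
= sqrt(10.78^2 + 3.48^2)
= sqrt(116.2084 + 12.1104)
= 11.328 MPa

11.328 MPa


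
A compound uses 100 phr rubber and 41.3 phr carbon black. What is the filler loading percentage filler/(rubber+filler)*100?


Filler % = filler / (rubber + filler) * 100
= 41.3 / (100 + 41.3) * 100
= 41.3 / 141.3 * 100
= 29.23%

29.23%


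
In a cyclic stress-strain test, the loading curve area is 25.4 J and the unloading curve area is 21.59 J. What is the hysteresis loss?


Hysteresis loss = loading - unloading
= 25.4 - 21.59
= 3.81 J

3.81 J


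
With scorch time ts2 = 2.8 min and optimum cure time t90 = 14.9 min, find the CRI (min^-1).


CRI = 100 / (t90 - ts2)
= 100 / (14.9 - 2.8)
= 100 / 12.1
= 8.26 min^-1

8.26 min^-1


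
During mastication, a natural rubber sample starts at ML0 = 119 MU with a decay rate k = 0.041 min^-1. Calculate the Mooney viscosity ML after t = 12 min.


ML = ML0 * exp(-k * t)
ML = 119 * exp(-0.041 * 12)
ML = 119 * 0.6114
ML = 72.76 MU

72.76 MU


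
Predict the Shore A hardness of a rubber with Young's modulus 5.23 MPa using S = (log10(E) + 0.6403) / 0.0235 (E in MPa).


log10(E) = 0.0235*S - 0.6403  =>  S = (log10(E) + 0.6403) / 0.0235
log10(5.23) = 0.718502
S = (0.718502 + 0.6403) / 0.0235 = 1.358802 / 0.0235
S = 57.8

Shore A = 57.8


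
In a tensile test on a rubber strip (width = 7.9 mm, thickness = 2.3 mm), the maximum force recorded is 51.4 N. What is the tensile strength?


Area = width * thickness = 7.9 * 2.3 = 18.17 mm^2
TS = force / area = 51.4 / 18.17 = 2.83 MPa

2.83 MPa


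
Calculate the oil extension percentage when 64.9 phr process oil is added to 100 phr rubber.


Oil % = oil / (100 + oil) * 100
= 64.9 / (100 + 64.9) * 100
= 64.9 / 164.9 * 100
= 39.36%

39.36%


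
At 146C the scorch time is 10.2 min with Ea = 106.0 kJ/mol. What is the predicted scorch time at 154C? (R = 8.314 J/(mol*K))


Convert temperatures: T1 = 146 + 273.15 = 419.15 K, T2 = 154 + 273.15 = 427.15 K
ts2_new = 10.2 * exp(106000 / 8.314 * (1/427.15 - 1/419.15))
1/T2 - 1/T1 = -4.4683e-05
ts2_new = 5.77 min

5.77 min


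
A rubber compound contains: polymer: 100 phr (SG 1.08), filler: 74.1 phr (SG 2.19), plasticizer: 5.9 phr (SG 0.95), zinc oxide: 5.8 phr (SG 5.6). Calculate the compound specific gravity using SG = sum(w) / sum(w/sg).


Sum of weights = 185.8
Volume contributions:
  polymer: 100/1.08 = 92.5926
  filler: 74.1/2.19 = 33.8356
  plasticizer: 5.9/0.95 = 6.2105
  zinc oxide: 5.8/5.6 = 1.0357
Sum of volumes = 133.6744
SG = 185.8 / 133.6744 = 1.39

SG = 1.39


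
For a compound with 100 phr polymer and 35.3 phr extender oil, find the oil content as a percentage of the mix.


Oil % = oil / (100 + oil) * 100
= 35.3 / (100 + 35.3) * 100
= 35.3 / 135.3 * 100
= 26.09%

26.09%


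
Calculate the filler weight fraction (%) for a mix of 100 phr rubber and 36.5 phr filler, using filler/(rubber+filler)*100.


Filler % = filler / (rubber + filler) * 100
= 36.5 / (100 + 36.5) * 100
= 36.5 / 136.5 * 100
= 26.74%

26.74%


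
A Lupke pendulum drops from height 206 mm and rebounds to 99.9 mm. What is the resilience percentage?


Resilience = h_rebound / h_drop * 100
= 99.9 / 206 * 100
= 48.5%

48.5%


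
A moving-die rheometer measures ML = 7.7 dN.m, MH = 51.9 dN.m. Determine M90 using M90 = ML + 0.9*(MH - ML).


M90 = ML + 0.9 * (MH - ML)
M90 = 7.7 + 0.9 * (51.9 - 7.7)
M90 = 7.7 + 0.9 * 44.2
M90 = 47.48 dN.m

47.48 dN.m


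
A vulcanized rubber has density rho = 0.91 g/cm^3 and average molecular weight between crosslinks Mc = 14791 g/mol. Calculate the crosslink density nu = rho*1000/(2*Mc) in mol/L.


nu = rho * 1000 / (2 * Mc)
nu = 0.91 * 1000 / (2 * 14791)
nu = 910.0 / 29582
nu = 0.0308 mol/L

0.0308 mol/L


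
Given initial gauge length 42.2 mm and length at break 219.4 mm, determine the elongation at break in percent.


Elongation = (Lf - L0) / L0 * 100
= (219.4 - 42.2) / 42.2 * 100
= 177.2 / 42.2 * 100
= 419.9%

419.9%


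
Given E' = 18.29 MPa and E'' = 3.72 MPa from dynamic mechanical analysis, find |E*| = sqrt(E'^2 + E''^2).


|E*| = sqrt(E'^2 + E''^2)
= sqrt(18.29^2 + 3.72^2)
= sqrt(334.5241 + 13.8384)
= 18.664 MPa

18.664 MPa


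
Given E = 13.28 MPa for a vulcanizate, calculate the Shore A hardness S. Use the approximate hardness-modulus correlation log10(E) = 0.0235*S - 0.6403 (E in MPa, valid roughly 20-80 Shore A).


log10(E) = 0.0235*S - 0.6403  =>  S = (log10(E) + 0.6403) / 0.0235
log10(13.28) = 1.123198
S = (1.123198 + 0.6403) / 0.0235 = 1.763498 / 0.0235
S = 75.0

Shore A = 75.0


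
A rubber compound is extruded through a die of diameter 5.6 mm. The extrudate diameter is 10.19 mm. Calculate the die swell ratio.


Die swell ratio = D_extrudate / D_die
= 10.19 / 5.6
= 1.82

Die swell = 1.82


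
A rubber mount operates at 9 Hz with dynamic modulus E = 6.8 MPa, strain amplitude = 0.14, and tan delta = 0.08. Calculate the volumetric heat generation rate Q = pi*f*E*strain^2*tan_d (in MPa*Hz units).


Q = pi * f * E * strain^2 * tan_d
= pi * 9 * 6.8 * 0.14^2 * 0.08
= pi * 9 * 6.8 * 0.0196 * 0.08
= 0.3015

Q = 0.3015


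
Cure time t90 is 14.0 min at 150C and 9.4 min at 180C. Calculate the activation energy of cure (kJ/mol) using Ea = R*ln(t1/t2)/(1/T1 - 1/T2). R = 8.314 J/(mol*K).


T1 = 423.15 K, T2 = 453.15 K
1/T1 - 1/T2 = 1.5645e-04
ln(t1/t2) = ln(14.0/9.4) = 0.3983
Ea = 8.314 * 0.3983 / 1.5645e-04 = 21168.3664 J/mol
Ea = 21.17 kJ/mol

21.17 kJ/mol


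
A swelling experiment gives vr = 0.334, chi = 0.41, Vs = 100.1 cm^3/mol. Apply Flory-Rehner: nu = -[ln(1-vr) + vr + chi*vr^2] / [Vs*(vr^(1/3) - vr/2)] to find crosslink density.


ln(1 - vr) = ln(1 - 0.334) = -0.4065
Numerator = -((-0.4065) + 0.334 + 0.41 * 0.334^2) = 0.0267
Denominator = 100.1 * (0.334^(1/3) - 0.334/2) = 52.7350
nu = 0.0267 / 52.7350 = 5.0683e-04 mol/cm^3

5.0683e-04 mol/cm^3


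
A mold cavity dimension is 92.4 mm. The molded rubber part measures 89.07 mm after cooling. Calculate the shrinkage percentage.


Shrinkage = (mold - part) / mold * 100
= (92.4 - 89.07) / 92.4 * 100
= 3.33 / 92.4 * 100
= 3.6%

3.6%


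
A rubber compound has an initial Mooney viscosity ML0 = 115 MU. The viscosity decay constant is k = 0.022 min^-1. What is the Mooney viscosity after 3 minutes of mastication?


ML = ML0 * exp(-k * t)
ML = 115 * exp(-0.022 * 3)
ML = 115 * 0.9361
ML = 107.66 MU

107.66 MU


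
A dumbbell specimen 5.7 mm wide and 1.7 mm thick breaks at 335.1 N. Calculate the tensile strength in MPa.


Area = width * thickness = 5.7 * 1.7 = 9.69 mm^2
TS = force / area = 335.1 / 9.69 = 34.58 MPa

34.58 MPa


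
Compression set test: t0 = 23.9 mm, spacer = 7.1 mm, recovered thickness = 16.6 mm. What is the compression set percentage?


CS = (t0 - recovered) / (t0 - ts) * 100
= (23.9 - 16.6) / (23.9 - 7.1) * 100
= 7.3 / 16.8 * 100
= 43.5%

43.5%


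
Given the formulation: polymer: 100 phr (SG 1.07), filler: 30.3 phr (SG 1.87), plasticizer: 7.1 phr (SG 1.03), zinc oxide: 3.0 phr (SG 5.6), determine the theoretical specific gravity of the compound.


Sum of weights = 140.4
Volume contributions:
  polymer: 100/1.07 = 93.4579
  filler: 30.3/1.87 = 16.2032
  plasticizer: 7.1/1.03 = 6.8932
  zinc oxide: 3.0/5.6 = 0.5357
Sum of volumes = 117.0901
SG = 140.4 / 117.0901 = 1.199

SG = 1.199


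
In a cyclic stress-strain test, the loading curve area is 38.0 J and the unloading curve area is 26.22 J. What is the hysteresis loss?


Hysteresis loss = loading - unloading
= 38.0 - 26.22
= 11.78 J

11.78 J


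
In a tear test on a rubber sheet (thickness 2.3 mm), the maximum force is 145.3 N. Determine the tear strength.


Tear strength = force / thickness
= 145.3 / 2.3
= 63.17 N/mm

63.17 N/mm


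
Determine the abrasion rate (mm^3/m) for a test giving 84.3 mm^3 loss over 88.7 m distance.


Rate = volume_loss / distance
= 84.3 / 88.7
= 0.95 mm^3/m

0.95 mm^3/m


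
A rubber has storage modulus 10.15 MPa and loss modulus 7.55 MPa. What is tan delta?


tan delta = E'' / E'
= 7.55 / 10.15
= 0.7438

tan delta = 0.7438


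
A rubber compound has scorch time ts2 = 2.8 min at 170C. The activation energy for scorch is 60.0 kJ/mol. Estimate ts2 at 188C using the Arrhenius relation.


Convert temperatures: T1 = 170 + 273.15 = 443.15 K, T2 = 188 + 273.15 = 461.15 K
ts2_new = 2.8 * exp(60000 / 8.314 * (1/461.15 - 1/443.15))
1/T2 - 1/T1 = -8.8080e-05
ts2_new = 1.48 min

1.48 min


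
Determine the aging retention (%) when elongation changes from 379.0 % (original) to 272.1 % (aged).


Retention = aged / original * 100
= 272.1 / 379.0 * 100
= 71.8%

71.8%


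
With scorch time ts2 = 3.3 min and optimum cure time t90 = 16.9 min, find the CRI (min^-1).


CRI = 100 / (t90 - ts2)
= 100 / (16.9 - 3.3)
= 100 / 13.6
= 7.35 min^-1

7.35 min^-1


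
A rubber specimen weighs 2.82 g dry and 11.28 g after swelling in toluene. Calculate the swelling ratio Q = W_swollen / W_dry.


Q = W_swollen / W_dry
Q = 11.28 / 2.82
Q = 4.0

Q = 4.0


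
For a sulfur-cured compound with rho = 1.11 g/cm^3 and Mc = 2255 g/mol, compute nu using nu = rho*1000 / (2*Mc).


nu = rho * 1000 / (2 * Mc)
nu = 1.11 * 1000 / (2 * 2255)
nu = 1110.0 / 4510
nu = 0.2461 mol/L

0.2461 mol/L


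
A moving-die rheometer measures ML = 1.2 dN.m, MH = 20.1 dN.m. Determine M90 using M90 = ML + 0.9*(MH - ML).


M90 = ML + 0.9 * (MH - ML)
M90 = 1.2 + 0.9 * (20.1 - 1.2)
M90 = 1.2 + 0.9 * 18.9
M90 = 18.21 dN.m

18.21 dN.m


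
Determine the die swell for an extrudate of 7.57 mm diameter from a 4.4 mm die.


Die swell ratio = D_extrudate / D_die
= 7.57 / 4.4
= 1.72

Die swell = 1.72


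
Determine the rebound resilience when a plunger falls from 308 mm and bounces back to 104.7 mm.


Resilience = h_rebound / h_drop * 100
= 104.7 / 308 * 100
= 34.0%

34.0%


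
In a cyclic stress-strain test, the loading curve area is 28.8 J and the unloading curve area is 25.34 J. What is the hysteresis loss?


Hysteresis loss = loading - unloading
= 28.8 - 25.34
= 3.46 J

3.46 J


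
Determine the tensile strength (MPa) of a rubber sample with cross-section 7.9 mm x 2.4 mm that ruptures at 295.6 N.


Area = width * thickness = 7.9 * 2.4 = 18.96 mm^2
TS = force / area = 295.6 / 18.96 = 15.59 MPa

15.59 MPa


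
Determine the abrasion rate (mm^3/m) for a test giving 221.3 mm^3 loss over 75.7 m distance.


Rate = volume_loss / distance
= 221.3 / 75.7
= 2.923 mm^3/m

2.923 mm^3/m


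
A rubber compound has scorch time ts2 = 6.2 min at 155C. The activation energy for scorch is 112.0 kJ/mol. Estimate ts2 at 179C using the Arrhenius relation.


Convert temperatures: T1 = 155 + 273.15 = 428.15 K, T2 = 179 + 273.15 = 452.15 K
ts2_new = 6.2 * exp(112000 / 8.314 * (1/452.15 - 1/428.15))
1/T2 - 1/T1 = -1.2397e-04
ts2_new = 1.17 min

1.17 min


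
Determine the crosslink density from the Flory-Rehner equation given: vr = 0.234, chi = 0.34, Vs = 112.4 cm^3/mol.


ln(1 - vr) = ln(1 - 0.234) = -0.2666
Numerator = -((-0.2666) + 0.234 + 0.34 * 0.234^2) = 0.0140
Denominator = 112.4 * (0.234^(1/3) - 0.234/2) = 56.1128
nu = 0.0140 / 56.1128 = 2.4871e-04 mol/cm^3

2.4871e-04 mol/cm^3


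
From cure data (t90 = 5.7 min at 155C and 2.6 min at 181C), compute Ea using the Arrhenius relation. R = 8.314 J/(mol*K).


T1 = 428.15 K, T2 = 454.15 K
1/T1 - 1/T2 = 1.3371e-04
ln(t1/t2) = ln(5.7/2.6) = 0.7850
Ea = 8.314 * 0.7850 / 1.3371e-04 = 48806.3747 J/mol
Ea = 48.81 kJ/mol

48.81 kJ/mol


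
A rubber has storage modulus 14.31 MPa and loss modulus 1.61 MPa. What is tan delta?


tan delta = E'' / E'
= 1.61 / 14.31
= 0.1125

tan delta = 0.1125


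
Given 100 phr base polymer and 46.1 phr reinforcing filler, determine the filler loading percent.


Filler % = filler / (rubber + filler) * 100
= 46.1 / (100 + 46.1) * 100
= 46.1 / 146.1 * 100
= 31.55%

31.55%


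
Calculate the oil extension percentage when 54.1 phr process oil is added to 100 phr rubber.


Oil % = oil / (100 + oil) * 100
= 54.1 / (100 + 54.1) * 100
= 54.1 / 154.1 * 100
= 35.11%

35.11%


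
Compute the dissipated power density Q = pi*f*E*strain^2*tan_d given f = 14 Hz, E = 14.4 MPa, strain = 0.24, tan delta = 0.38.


Q = pi * f * E * strain^2 * tan_d
= pi * 14 * 14.4 * 0.24^2 * 0.38
= pi * 14 * 14.4 * 0.0576 * 0.38
= 13.8627

Q = 13.8627


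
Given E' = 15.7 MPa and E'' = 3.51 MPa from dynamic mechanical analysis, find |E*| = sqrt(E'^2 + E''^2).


|E*| = sqrt(E'^2 + E''^2)
= sqrt(15.7^2 + 3.51^2)
= sqrt(246.4900 + 12.3201)
= 16.088 MPa

16.088 MPa


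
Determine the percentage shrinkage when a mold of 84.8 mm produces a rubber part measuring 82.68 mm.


Shrinkage = (mold - part) / mold * 100
= (84.8 - 82.68) / 84.8 * 100
= 2.12 / 84.8 * 100
= 2.5%

2.5%


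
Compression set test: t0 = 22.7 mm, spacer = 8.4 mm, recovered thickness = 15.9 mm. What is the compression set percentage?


CS = (t0 - recovered) / (t0 - ts) * 100
= (22.7 - 15.9) / (22.7 - 8.4) * 100
= 6.8 / 14.3 * 100
= 47.6%

47.6%


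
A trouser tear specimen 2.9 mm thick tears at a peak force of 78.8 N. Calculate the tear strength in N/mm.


Tear strength = force / thickness
= 78.8 / 2.9
= 27.17 N/mm

27.17 N/mm


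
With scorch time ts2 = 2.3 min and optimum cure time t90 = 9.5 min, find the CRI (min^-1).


CRI = 100 / (t90 - ts2)
= 100 / (9.5 - 2.3)
= 100 / 7.2
= 13.89 min^-1

13.89 min^-1


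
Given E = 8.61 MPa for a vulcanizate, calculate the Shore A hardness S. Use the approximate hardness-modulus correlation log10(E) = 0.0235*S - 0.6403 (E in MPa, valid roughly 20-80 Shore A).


log10(E) = 0.0235*S - 0.6403  =>  S = (log10(E) + 0.6403) / 0.0235
log10(8.61) = 0.935003
S = (0.935003 + 0.6403) / 0.0235 = 1.575303 / 0.0235
S = 67.0

Shore A = 67.0


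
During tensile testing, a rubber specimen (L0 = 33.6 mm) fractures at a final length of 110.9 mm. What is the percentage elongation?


Elongation = (Lf - L0) / L0 * 100
= (110.9 - 33.6) / 33.6 * 100
= 77.3 / 33.6 * 100
= 230.1%

230.1%


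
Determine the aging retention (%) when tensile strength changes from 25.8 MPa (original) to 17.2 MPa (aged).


Retention = aged / original * 100
= 17.2 / 25.8 * 100
= 66.7%

66.7%


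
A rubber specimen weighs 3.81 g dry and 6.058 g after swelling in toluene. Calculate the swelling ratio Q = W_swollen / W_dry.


Q = W_swollen / W_dry
Q = 6.058 / 3.81
Q = 1.59

Q = 1.59


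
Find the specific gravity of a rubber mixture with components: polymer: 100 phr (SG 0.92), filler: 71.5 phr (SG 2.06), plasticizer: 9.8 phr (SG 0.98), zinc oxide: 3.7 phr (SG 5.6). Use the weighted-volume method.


Sum of weights = 185.0
Volume contributions:
  polymer: 100/0.92 = 108.6957
  filler: 71.5/2.06 = 34.7087
  plasticizer: 9.8/0.98 = 10.0000
  zinc oxide: 3.7/5.6 = 0.6607
Sum of volumes = 154.0651
SG = 185.0 / 154.0651 = 1.201

SG = 1.201


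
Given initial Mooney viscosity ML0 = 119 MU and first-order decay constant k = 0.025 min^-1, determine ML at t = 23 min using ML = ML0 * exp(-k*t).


ML = ML0 * exp(-k * t)
ML = 119 * exp(-0.025 * 23)
ML = 119 * 0.5627
ML = 66.96 MU

66.96 MU


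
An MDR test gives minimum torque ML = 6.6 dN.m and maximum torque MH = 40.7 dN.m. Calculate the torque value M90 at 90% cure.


M90 = ML + 0.9 * (MH - ML)
M90 = 6.6 + 0.9 * (40.7 - 6.6)
M90 = 6.6 + 0.9 * 34.1
M90 = 37.29 dN.m

37.29 dN.m


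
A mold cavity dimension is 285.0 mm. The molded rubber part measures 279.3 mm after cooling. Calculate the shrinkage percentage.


Shrinkage = (mold - part) / mold * 100
= (285.0 - 279.3) / 285.0 * 100
= 5.7 / 285.0 * 100
= 2.0%

2.0%


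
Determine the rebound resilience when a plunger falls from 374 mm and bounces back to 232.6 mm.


Resilience = h_rebound / h_drop * 100
= 232.6 / 374 * 100
= 62.2%

62.2%


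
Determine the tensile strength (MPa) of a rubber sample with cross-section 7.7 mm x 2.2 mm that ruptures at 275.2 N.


Area = width * thickness = 7.7 * 2.2 = 16.94 mm^2
TS = force / area = 275.2 / 16.94 = 16.25 MPa

16.25 MPa


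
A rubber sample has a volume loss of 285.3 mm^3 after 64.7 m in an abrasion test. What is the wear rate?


Rate = volume_loss / distance
= 285.3 / 64.7
= 4.41 mm^3/m

4.41 mm^3/m


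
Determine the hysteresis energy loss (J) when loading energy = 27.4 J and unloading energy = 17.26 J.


Hysteresis loss = loading - unloading
= 27.4 - 17.26
= 10.14 J

10.14 J


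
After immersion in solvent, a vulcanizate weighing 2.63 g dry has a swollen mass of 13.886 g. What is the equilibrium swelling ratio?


Q = W_swollen / W_dry
Q = 13.886 / 2.63
Q = 5.28

Q = 5.28


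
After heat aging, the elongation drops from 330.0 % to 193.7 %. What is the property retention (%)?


Retention = aged / original * 100
= 193.7 / 330.0 * 100
= 58.7%

58.7%


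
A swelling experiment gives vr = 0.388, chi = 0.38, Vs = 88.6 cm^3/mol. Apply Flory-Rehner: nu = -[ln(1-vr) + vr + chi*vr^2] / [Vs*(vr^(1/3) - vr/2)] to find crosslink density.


ln(1 - vr) = ln(1 - 0.388) = -0.4910
Numerator = -((-0.4910) + 0.388 + 0.38 * 0.388^2) = 0.0458
Denominator = 88.6 * (0.388^(1/3) - 0.388/2) = 47.4332
nu = 0.0458 / 47.4332 = 9.6591e-04 mol/cm^3

9.6591e-04 mol/cm^3


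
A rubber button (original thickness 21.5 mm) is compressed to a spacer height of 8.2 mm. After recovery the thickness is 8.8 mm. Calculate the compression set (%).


CS = (t0 - recovered) / (t0 - ts) * 100
= (21.5 - 8.8) / (21.5 - 8.2) * 100
= 12.7 / 13.3 * 100
= 95.5%

95.5%


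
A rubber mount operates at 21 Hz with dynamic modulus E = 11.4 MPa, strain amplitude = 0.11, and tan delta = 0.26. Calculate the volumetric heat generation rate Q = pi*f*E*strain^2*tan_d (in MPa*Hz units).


Q = pi * f * E * strain^2 * tan_d
= pi * 21 * 11.4 * 0.11^2 * 0.26
= pi * 21 * 11.4 * 0.0121 * 0.26
= 2.3661

Q = 2.3661


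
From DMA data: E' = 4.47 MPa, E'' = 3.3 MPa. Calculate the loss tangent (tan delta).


tan delta = E'' / E'
= 3.3 / 4.47
= 0.7383

tan delta = 0.7383


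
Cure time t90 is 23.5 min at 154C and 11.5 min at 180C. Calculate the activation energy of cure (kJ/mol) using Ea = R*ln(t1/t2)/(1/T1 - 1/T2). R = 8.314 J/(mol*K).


T1 = 427.15 K, T2 = 453.15 K
1/T1 - 1/T2 = 1.3432e-04
ln(t1/t2) = ln(23.5/11.5) = 0.7147
Ea = 8.314 * 0.7147 / 1.3432e-04 = 44233.8278 J/mol
Ea = 44.23 kJ/mol

44.23 kJ/mol


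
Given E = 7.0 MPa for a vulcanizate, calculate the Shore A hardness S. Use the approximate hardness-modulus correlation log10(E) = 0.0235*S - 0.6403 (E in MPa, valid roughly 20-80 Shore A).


log10(E) = 0.0235*S - 0.6403  =>  S = (log10(E) + 0.6403) / 0.0235
log10(7.0) = 0.845098
S = (0.845098 + 0.6403) / 0.0235 = 1.485398 / 0.0235
S = 63.2

Shore A = 63.2


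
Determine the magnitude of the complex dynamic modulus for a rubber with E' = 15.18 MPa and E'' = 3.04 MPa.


|E*| = sqrt(E'^2 + E''^2)
= sqrt(15.18^2 + 3.04^2)
= sqrt(230.4324 + 9.2416)
= 15.481 MPa

15.481 MPa


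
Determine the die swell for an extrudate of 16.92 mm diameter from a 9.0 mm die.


Die swell ratio = D_extrudate / D_die
= 16.92 / 9.0
= 1.88

Die swell = 1.88


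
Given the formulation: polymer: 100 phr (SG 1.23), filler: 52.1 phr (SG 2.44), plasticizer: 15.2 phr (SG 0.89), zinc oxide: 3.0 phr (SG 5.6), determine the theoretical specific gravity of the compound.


Sum of weights = 170.3
Volume contributions:
  polymer: 100/1.23 = 81.3008
  filler: 52.1/2.44 = 21.3525
  plasticizer: 15.2/0.89 = 17.0787
  zinc oxide: 3.0/5.6 = 0.5357
Sum of volumes = 120.2676
SG = 170.3 / 120.2676 = 1.416

SG = 1.416


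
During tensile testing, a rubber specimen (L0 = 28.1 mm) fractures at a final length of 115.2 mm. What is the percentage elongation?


Elongation = (Lf - L0) / L0 * 100
= (115.2 - 28.1) / 28.1 * 100
= 87.1 / 28.1 * 100
= 310.0%

310.0%


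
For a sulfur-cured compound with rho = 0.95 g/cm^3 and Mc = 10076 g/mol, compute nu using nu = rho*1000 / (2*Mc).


nu = rho * 1000 / (2 * Mc)
nu = 0.95 * 1000 / (2 * 10076)
nu = 950.0 / 20152
nu = 0.0471 mol/L

0.0471 mol/L


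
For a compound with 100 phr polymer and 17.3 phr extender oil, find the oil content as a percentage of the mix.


Oil % = oil / (100 + oil) * 100
= 17.3 / (100 + 17.3) * 100
= 17.3 / 117.3 * 100
= 14.75%

14.75%


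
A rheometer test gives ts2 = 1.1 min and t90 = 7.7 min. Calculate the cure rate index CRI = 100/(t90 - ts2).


CRI = 100 / (t90 - ts2)
= 100 / (7.7 - 1.1)
= 100 / 6.6
= 15.15 min^-1

15.15 min^-1


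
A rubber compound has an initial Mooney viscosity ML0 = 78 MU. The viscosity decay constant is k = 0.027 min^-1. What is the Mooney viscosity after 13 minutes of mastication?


ML = ML0 * exp(-k * t)
ML = 78 * exp(-0.027 * 13)
ML = 78 * 0.7040
ML = 54.91 MU

54.91 MU


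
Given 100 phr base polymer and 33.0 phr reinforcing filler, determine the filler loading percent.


Filler % = filler / (rubber + filler) * 100
= 33.0 / (100 + 33.0) * 100
= 33.0 / 133.0 * 100
= 24.81%

24.81%


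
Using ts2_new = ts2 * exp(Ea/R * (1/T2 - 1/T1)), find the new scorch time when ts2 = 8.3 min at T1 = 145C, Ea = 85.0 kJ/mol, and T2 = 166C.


Convert temperatures: T1 = 145 + 273.15 = 418.15 K, T2 = 166 + 273.15 = 439.15 K
ts2_new = 8.3 * exp(85000 / 8.314 * (1/439.15 - 1/418.15))
1/T2 - 1/T1 = -1.1436e-04
ts2_new = 2.58 min

2.58 min


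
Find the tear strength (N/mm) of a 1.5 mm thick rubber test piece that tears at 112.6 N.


Tear strength = force / thickness
= 112.6 / 1.5
= 75.07 N/mm

75.07 N/mm


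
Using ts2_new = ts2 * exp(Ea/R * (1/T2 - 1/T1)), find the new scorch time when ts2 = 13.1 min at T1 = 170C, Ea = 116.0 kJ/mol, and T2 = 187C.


Convert temperatures: T1 = 170 + 273.15 = 443.15 K, T2 = 187 + 273.15 = 460.15 K
ts2_new = 13.1 * exp(116000 / 8.314 * (1/460.15 - 1/443.15))
1/T2 - 1/T1 = -8.3368e-05
ts2_new = 4.09 min

4.09 min


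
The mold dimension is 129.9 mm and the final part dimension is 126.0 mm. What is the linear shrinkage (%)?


Shrinkage = (mold - part) / mold * 100
= (129.9 - 126.0) / 129.9 * 100
= 3.9 / 129.9 * 100
= 3.0%

3.0%


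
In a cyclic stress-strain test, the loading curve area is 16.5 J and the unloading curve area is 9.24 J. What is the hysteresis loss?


Hysteresis loss = loading - unloading
= 16.5 - 9.24
= 7.26 J

7.26 J


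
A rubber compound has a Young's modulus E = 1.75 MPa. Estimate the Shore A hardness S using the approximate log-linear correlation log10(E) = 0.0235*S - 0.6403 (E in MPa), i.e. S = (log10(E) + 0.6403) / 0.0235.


log10(E) = 0.0235*S - 0.6403  =>  S = (log10(E) + 0.6403) / 0.0235
log10(1.75) = 0.243038
S = (0.243038 + 0.6403) / 0.0235 = 0.883338 / 0.0235
S = 37.6

Shore A = 37.6


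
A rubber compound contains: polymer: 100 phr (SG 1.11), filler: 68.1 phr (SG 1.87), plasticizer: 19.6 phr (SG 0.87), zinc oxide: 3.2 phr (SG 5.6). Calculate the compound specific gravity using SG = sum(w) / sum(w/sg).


Sum of weights = 190.9
Volume contributions:
  polymer: 100/1.11 = 90.0901
  filler: 68.1/1.87 = 36.4171
  plasticizer: 19.6/0.87 = 22.5287
  zinc oxide: 3.2/5.6 = 0.5714
Sum of volumes = 149.6074
SG = 190.9 / 149.6074 = 1.276

SG = 1.276


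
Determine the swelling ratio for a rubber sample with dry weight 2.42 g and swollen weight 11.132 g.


Q = W_swollen / W_dry
Q = 11.132 / 2.42
Q = 4.6

Q = 4.6


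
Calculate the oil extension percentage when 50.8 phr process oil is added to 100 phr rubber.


Oil % = oil / (100 + oil) * 100
= 50.8 / (100 + 50.8) * 100
= 50.8 / 150.8 * 100
= 33.69%

33.69%


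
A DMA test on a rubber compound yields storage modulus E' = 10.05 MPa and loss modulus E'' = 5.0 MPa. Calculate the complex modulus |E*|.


|E*| = sqrt(E'^2 + E''^2)
= sqrt(10.05^2 + 5.0^2)
= sqrt(101.0025 + 25.0000)
= 11.225 MPa

11.225 MPa


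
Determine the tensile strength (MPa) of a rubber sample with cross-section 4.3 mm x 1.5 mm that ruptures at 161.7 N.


Area = width * thickness = 4.3 * 1.5 = 6.45 mm^2
TS = force / area = 161.7 / 6.45 = 25.07 MPa

25.07 MPa


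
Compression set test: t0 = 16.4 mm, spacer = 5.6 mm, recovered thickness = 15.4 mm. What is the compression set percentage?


CS = (t0 - recovered) / (t0 - ts) * 100
= (16.4 - 15.4) / (16.4 - 5.6) * 100
= 1.0 / 10.8 * 100
= 9.3%

9.3%


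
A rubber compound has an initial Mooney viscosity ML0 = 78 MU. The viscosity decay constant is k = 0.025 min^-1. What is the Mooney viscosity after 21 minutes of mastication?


ML = ML0 * exp(-k * t)
ML = 78 * exp(-0.025 * 21)
ML = 78 * 0.5916
ML = 46.14 MU

46.14 MU


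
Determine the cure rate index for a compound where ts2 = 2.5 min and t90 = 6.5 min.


CRI = 100 / (t90 - ts2)
= 100 / (6.5 - 2.5)
= 100 / 4.0
= 25.0 min^-1

25.0 min^-1


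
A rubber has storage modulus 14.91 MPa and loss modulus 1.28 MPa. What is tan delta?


tan delta = E'' / E'
= 1.28 / 14.91
= 0.0858

tan delta = 0.0858


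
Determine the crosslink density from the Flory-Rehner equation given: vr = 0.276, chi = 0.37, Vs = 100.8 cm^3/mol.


ln(1 - vr) = ln(1 - 0.276) = -0.3230
Numerator = -((-0.3230) + 0.276 + 0.37 * 0.276^2) = 0.0188
Denominator = 100.8 * (0.276^(1/3) - 0.276/2) = 51.7188
nu = 0.0188 / 51.7188 = 3.6309e-04 mol/cm^3

3.6309e-04 mol/cm^3


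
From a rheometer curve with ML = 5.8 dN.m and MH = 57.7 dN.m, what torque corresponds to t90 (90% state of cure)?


M90 = ML + 0.9 * (MH - ML)
M90 = 5.8 + 0.9 * (57.7 - 5.8)
M90 = 5.8 + 0.9 * 51.9
M90 = 52.51 dN.m

52.51 dN.m


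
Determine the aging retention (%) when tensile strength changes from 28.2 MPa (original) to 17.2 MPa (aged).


Retention = aged / original * 100
= 17.2 / 28.2 * 100
= 61.0%

61.0%


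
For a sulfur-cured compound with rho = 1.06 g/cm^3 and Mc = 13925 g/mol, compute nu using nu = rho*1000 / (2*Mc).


nu = rho * 1000 / (2 * Mc)
nu = 1.06 * 1000 / (2 * 13925)
nu = 1060.0 / 27850
nu = 0.0381 mol/L

0.0381 mol/L


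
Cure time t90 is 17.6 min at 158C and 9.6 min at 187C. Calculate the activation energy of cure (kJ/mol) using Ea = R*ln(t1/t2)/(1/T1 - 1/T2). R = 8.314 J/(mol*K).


T1 = 431.15 K, T2 = 460.15 K
1/T1 - 1/T2 = 1.4617e-04
ln(t1/t2) = ln(17.6/9.6) = 0.6061
Ea = 8.314 * 0.6061 / 1.4617e-04 = 34475.4368 J/mol
Ea = 34.48 kJ/mol

34.48 kJ/mol


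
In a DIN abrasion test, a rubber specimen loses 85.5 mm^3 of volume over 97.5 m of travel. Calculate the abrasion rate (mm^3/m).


Rate = volume_loss / distance
= 85.5 / 97.5
= 0.877 mm^3/m

0.877 mm^3/m


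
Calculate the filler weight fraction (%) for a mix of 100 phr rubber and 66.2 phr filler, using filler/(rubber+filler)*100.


Filler % = filler / (rubber + filler) * 100
= 66.2 / (100 + 66.2) * 100
= 66.2 / 166.2 * 100
= 39.83%

39.83%


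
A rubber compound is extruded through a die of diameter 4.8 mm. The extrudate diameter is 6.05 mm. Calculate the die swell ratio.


Die swell ratio = D_extrudate / D_die
= 6.05 / 4.8
= 1.26

Die swell = 1.26


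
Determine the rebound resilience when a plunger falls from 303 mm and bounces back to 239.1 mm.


Resilience = h_rebound / h_drop * 100
= 239.1 / 303 * 100
= 78.9%

78.9%


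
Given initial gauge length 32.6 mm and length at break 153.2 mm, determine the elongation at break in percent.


Elongation = (Lf - L0) / L0 * 100
= (153.2 - 32.6) / 32.6 * 100
= 120.6 / 32.6 * 100
= 369.9%

369.9%


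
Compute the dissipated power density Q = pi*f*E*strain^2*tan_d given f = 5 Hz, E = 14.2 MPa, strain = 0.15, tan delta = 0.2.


Q = pi * f * E * strain^2 * tan_d
= pi * 5 * 14.2 * 0.15^2 * 0.2
= pi * 5 * 14.2 * 0.0225 * 0.2
= 1.0037

Q = 1.0037


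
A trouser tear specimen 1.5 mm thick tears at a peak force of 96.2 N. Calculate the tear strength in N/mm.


Tear strength = force / thickness
= 96.2 / 1.5
= 64.13 N/mm

64.13 N/mm


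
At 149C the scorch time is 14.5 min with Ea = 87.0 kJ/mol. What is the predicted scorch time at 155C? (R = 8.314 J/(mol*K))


Convert temperatures: T1 = 149 + 273.15 = 422.15 K, T2 = 155 + 273.15 = 428.15 K
ts2_new = 14.5 * exp(87000 / 8.314 * (1/428.15 - 1/422.15))
1/T2 - 1/T1 = -3.3196e-05
ts2_new = 10.24 min

10.24 min


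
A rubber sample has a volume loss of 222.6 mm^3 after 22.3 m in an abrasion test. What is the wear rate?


Rate = volume_loss / distance
= 222.6 / 22.3
= 9.982 mm^3/m

9.982 mm^3/m


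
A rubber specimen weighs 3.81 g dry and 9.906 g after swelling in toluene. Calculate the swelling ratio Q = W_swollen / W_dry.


Q = W_swollen / W_dry
Q = 9.906 / 3.81
Q = 2.6

Q = 2.6


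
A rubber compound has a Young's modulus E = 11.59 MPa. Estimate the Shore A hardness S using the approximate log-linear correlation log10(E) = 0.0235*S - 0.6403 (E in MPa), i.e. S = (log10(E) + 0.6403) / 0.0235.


log10(E) = 0.0235*S - 0.6403  =>  S = (log10(E) + 0.6403) / 0.0235
log10(11.59) = 1.064083
S = (1.064083 + 0.6403) / 0.0235 = 1.704383 / 0.0235
S = 72.5

Shore A = 72.5


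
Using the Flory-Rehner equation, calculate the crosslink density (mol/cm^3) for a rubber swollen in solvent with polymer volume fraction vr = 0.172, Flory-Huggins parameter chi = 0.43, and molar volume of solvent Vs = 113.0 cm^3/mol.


ln(1 - vr) = ln(1 - 0.172) = -0.1887
Numerator = -((-0.1887) + 0.172 + 0.43 * 0.172^2) = 0.0040
Denominator = 113.0 * (0.172^(1/3) - 0.172/2) = 53.1247
nu = 0.0040 / 53.1247 = 7.5690e-05 mol/cm^3

7.5690e-05 mol/cm^3


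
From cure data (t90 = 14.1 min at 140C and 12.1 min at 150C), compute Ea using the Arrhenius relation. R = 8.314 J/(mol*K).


T1 = 413.15 K, T2 = 423.15 K
1/T1 - 1/T2 = 5.7200e-05
ln(t1/t2) = ln(14.1/12.1) = 0.1530
Ea = 8.314 * 0.1530 / 5.7200e-05 = 22233.9451 J/mol
Ea = 22.23 kJ/mol

22.23 kJ/mol


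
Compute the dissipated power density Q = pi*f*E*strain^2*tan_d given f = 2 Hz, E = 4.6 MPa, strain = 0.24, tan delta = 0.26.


Q = pi * f * E * strain^2 * tan_d
= pi * 2 * 4.6 * 0.24^2 * 0.26
= pi * 2 * 4.6 * 0.0576 * 0.26
= 0.4328

Q = 0.4328


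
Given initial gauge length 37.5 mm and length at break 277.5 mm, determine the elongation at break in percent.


Elongation = (Lf - L0) / L0 * 100
= (277.5 - 37.5) / 37.5 * 100
= 240.0 / 37.5 * 100
= 640.0%

640.0%


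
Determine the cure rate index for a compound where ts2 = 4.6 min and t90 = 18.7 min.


CRI = 100 / (t90 - ts2)
= 100 / (18.7 - 4.6)
= 100 / 14.1
= 7.09 min^-1

7.09 min^-1


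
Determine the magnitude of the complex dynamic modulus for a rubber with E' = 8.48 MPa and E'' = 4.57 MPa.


|E*| = sqrt(E'^2 + E''^2)
= sqrt(8.48^2 + 4.57^2)
= sqrt(71.9104 + 20.8849)
= 9.633 MPa

9.633 MPa


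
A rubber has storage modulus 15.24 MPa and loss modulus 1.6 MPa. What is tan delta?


tan delta = E'' / E'
= 1.6 / 15.24
= 0.105

tan delta = 0.105


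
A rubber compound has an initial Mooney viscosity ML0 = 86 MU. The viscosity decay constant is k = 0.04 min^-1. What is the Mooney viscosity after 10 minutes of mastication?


ML = ML0 * exp(-k * t)
ML = 86 * exp(-0.04 * 10)
ML = 86 * 0.6703
ML = 57.65 MU

57.65 MU


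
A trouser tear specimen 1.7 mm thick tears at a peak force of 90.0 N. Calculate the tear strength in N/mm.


Tear strength = force / thickness
= 90.0 / 1.7
= 52.94 N/mm

52.94 N/mm


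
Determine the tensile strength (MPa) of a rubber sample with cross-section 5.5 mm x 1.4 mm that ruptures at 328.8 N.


Area = width * thickness = 5.5 * 1.4 = 7.7 mm^2
TS = force / area = 328.8 / 7.7 = 42.7 MPa

42.7 MPa


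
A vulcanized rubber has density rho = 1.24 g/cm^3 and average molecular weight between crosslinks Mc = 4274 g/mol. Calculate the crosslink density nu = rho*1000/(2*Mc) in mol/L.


nu = rho * 1000 / (2 * Mc)
nu = 1.24 * 1000 / (2 * 4274)
nu = 1240.0 / 8548
nu = 0.1451 mol/L

0.1451 mol/L


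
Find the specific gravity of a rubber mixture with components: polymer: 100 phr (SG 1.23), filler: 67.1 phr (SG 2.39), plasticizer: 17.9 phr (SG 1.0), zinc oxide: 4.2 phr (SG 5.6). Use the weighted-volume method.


Sum of weights = 189.2
Volume contributions:
  polymer: 100/1.23 = 81.3008
  filler: 67.1/2.39 = 28.0753
  plasticizer: 17.9/1.0 = 17.9000
  zinc oxide: 4.2/5.6 = 0.7500
Sum of volumes = 128.0261
SG = 189.2 / 128.0261 = 1.478

SG = 1.478


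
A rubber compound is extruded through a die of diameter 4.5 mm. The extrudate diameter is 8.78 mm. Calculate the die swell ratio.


Die swell ratio = D_extrudate / D_die
= 8.78 / 4.5
= 1.951

Die swell = 1.951


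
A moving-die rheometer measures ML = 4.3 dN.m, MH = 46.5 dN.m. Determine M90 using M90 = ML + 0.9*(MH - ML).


M90 = ML + 0.9 * (MH - ML)
M90 = 4.3 + 0.9 * (46.5 - 4.3)
M90 = 4.3 + 0.9 * 42.2
M90 = 42.28 dN.m

42.28 dN.m


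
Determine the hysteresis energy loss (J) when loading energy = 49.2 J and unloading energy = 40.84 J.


Hysteresis loss = loading - unloading
= 49.2 - 40.84
= 8.36 J

8.36 J


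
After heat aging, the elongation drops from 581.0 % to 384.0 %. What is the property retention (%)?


Retention = aged / original * 100
= 384.0 / 581.0 * 100
= 66.1%

66.1%


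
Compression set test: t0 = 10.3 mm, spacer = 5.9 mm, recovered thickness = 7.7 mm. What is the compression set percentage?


CS = (t0 - recovered) / (t0 - ts) * 100
= (10.3 - 7.7) / (10.3 - 5.9) * 100
= 2.6 / 4.4 * 100
= 59.1%

59.1%


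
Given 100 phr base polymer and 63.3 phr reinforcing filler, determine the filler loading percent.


Filler % = filler / (rubber + filler) * 100
= 63.3 / (100 + 63.3) * 100
= 63.3 / 163.3 * 100
= 38.76%

38.76%


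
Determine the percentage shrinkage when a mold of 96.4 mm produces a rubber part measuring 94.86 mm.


Shrinkage = (mold - part) / mold * 100
= (96.4 - 94.86) / 96.4 * 100
= 1.54 / 96.4 * 100
= 1.6%

1.6%


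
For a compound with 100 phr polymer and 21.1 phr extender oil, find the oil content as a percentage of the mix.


Oil % = oil / (100 + oil) * 100
= 21.1 / (100 + 21.1) * 100
= 21.1 / 121.1 * 100
= 17.42%

17.42%


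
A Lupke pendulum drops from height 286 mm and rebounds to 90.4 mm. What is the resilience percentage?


Resilience = h_rebound / h_drop * 100
= 90.4 / 286 * 100
= 31.6%

31.6%


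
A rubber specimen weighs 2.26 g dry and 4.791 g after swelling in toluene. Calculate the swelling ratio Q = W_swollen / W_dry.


Q = W_swollen / W_dry
Q = 4.791 / 2.26
Q = 2.12

Q = 2.12


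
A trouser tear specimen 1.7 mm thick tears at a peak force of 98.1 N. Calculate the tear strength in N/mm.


Tear strength = force / thickness
= 98.1 / 1.7
= 57.71 N/mm

57.71 N/mm


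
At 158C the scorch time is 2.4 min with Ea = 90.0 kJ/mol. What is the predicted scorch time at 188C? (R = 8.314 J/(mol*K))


Convert temperatures: T1 = 158 + 273.15 = 431.15 K, T2 = 188 + 273.15 = 461.15 K
ts2_new = 2.4 * exp(90000 / 8.314 * (1/461.15 - 1/431.15))
1/T2 - 1/T1 = -1.5089e-04
ts2_new = 0.47 min

0.47 min


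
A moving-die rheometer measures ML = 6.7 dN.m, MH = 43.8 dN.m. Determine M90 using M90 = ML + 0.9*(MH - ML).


M90 = ML + 0.9 * (MH - ML)
M90 = 6.7 + 0.9 * (43.8 - 6.7)
M90 = 6.7 + 0.9 * 37.1
M90 = 40.09 dN.m

40.09 dN.m


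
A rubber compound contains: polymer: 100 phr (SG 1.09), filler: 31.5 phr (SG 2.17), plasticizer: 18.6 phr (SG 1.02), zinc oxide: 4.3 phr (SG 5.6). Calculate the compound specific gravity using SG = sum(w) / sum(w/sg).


Sum of weights = 154.4
Volume contributions:
  polymer: 100/1.09 = 91.7431
  filler: 31.5/2.17 = 14.5161
  plasticizer: 18.6/1.02 = 18.2353
  zinc oxide: 4.3/5.6 = 0.7679
Sum of volumes = 125.2624
SG = 154.4 / 125.2624 = 1.233

SG = 1.233


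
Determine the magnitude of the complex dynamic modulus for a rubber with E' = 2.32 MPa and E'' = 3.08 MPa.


|E*| = sqrt(E'^2 + E''^2)
= sqrt(2.32^2 + 3.08^2)
= sqrt(5.3824 + 9.4864)
= 3.856 MPa

3.856 MPa


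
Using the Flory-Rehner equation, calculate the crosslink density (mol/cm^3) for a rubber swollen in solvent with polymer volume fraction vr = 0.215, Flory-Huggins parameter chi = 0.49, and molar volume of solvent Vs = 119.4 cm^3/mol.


ln(1 - vr) = ln(1 - 0.215) = -0.2421
Numerator = -((-0.2421) + 0.215 + 0.49 * 0.215^2) = 0.0044
Denominator = 119.4 * (0.215^(1/3) - 0.215/2) = 58.6938
nu = 0.0044 / 58.6938 = 7.5328e-05 mol/cm^3

7.5328e-05 mol/cm^3


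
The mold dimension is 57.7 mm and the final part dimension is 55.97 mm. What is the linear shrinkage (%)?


Shrinkage = (mold - part) / mold * 100
= (57.7 - 55.97) / 57.7 * 100
= 1.73 / 57.7 * 100
= 3.0%

3.0%


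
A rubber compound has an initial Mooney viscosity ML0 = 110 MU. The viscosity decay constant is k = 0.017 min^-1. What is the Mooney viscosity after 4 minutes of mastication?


ML = ML0 * exp(-k * t)
ML = 110 * exp(-0.017 * 4)
ML = 110 * 0.9343
ML = 102.77 MU

102.77 MU


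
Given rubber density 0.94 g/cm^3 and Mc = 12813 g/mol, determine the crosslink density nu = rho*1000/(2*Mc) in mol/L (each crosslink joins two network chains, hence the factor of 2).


nu = rho * 1000 / (2 * Mc)
nu = 0.94 * 1000 / (2 * 12813)
nu = 940.0 / 25626
nu = 0.0367 mol/L

0.0367 mol/L


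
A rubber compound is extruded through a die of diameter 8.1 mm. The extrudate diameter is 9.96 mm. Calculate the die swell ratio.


Die swell ratio = D_extrudate / D_die
= 9.96 / 8.1
= 1.23

Die swell = 1.23


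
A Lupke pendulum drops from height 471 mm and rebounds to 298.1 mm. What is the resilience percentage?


Resilience = h_rebound / h_drop * 100
= 298.1 / 471 * 100
= 63.3%

63.3%


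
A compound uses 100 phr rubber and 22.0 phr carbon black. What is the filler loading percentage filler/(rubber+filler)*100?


Filler % = filler / (rubber + filler) * 100
= 22.0 / (100 + 22.0) * 100
= 22.0 / 122.0 * 100
= 18.03%

18.03%


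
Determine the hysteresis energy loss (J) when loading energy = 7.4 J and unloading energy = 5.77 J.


Hysteresis loss = loading - unloading
= 7.4 - 5.77
= 1.63 J

1.63 J


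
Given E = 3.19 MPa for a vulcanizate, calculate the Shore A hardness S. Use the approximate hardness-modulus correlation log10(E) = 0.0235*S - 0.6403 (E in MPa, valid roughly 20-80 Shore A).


log10(E) = 0.0235*S - 0.6403  =>  S = (log10(E) + 0.6403) / 0.0235
log10(3.19) = 0.503791
S = (0.503791 + 0.6403) / 0.0235 = 1.144091 / 0.0235
S = 48.7

Shore A = 48.7


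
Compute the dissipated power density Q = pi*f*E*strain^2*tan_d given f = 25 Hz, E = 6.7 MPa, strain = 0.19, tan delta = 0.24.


Q = pi * f * E * strain^2 * tan_d
= pi * 25 * 6.7 * 0.19^2 * 0.24
= pi * 25 * 6.7 * 0.0361 * 0.24
= 4.5591

Q = 4.5591
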